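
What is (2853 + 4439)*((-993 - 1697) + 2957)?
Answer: 1946964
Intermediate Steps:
(2853 + 4439)*((-993 - 1697) + 2957) = 7292*(-2690 + 2957) = 7292*267 = 1946964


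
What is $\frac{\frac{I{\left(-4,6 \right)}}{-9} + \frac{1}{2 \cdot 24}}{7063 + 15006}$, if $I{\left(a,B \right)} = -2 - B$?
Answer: $\frac{131}{3177936} \approx 4.1222 \cdot 10^{-5}$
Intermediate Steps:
$\frac{\frac{I{\left(-4,6 \right)}}{-9} + \frac{1}{2 \cdot 24}}{7063 + 15006} = \frac{\frac{-2 - 6}{-9} + \frac{1}{2 \cdot 24}}{7063 + 15006} = \frac{\left(-2 - 6\right) \left(- \frac{1}{9}\right) + \frac{1}{2} \cdot \frac{1}{24}}{22069} = \left(\left(-8\right) \left(- \frac{1}{9}\right) + \frac{1}{48}\right) \frac{1}{22069} = \left(\frac{8}{9} + \frac{1}{48}\right) \frac{1}{22069} = \frac{131}{144} \cdot \frac{1}{22069} = \frac{131}{3177936}$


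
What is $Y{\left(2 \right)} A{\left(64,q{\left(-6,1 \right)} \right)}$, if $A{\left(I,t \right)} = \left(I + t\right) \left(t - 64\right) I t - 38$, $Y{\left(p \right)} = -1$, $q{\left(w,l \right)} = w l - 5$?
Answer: $-2798362$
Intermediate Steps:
$q{\left(w,l \right)} = -5 + l w$ ($q{\left(w,l \right)} = l w - 5 = -5 + l w$)
$A{\left(I,t \right)} = -38 + I t \left(-64 + t\right) \left(I + t\right)$ ($A{\left(I,t \right)} = \left(I + t\right) \left(-64 + t\right) I t - 38 = \left(-64 + t\right) \left(I + t\right) I t - 38 = I \left(-64 + t\right) \left(I + t\right) t - 38 = I t \left(-64 + t\right) \left(I + t\right) - 38 = -38 + I t \left(-64 + t\right) \left(I + t\right)$)
$Y{\left(2 \right)} A{\left(64,q{\left(-6,1 \right)} \right)} = - (-38 + 64 \left(-5 + 1 \left(-6\right)\right)^{3} + 64^{2} \left(-5 + 1 \left(-6\right)\right)^{2} - 4096 \left(-5 + 1 \left(-6\right)\right)^{2} - 64 \left(-5 + 1 \left(-6\right)\right) 64^{2}) = - (-38 + 64 \left(-5 - 6\right)^{3} + 4096 \left(-5 - 6\right)^{2} - 4096 \left(-5 - 6\right)^{2} - 64 \left(-5 - 6\right) 4096) = - (-38 + 64 \left(-11\right)^{3} + 4096 \left(-11\right)^{2} - 4096 \left(-11\right)^{2} - \left(-704\right) 4096) = - (-38 + 64 \left(-1331\right) + 4096 \cdot 121 - 4096 \cdot 121 + 2883584) = - (-38 - 85184 + 495616 - 495616 + 2883584) = \left(-1\right) 2798362 = -2798362$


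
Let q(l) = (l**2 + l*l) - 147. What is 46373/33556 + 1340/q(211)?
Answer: 833458575/596592124 ≈ 1.3970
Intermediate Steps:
q(l) = -147 + 2*l**2 (q(l) = (l**2 + l**2) - 147 = 2*l**2 - 147 = -147 + 2*l**2)
46373/33556 + 1340/q(211) = 46373/33556 + 1340/(-147 + 2*211**2) = 46373*(1/33556) + 1340/(-147 + 2*44521) = 46373/33556 + 1340/(-147 + 89042) = 46373/33556 + 1340/88895 = 46373/33556 + 1340*(1/88895) = 46373/33556 + 268/17779 = 833458575/596592124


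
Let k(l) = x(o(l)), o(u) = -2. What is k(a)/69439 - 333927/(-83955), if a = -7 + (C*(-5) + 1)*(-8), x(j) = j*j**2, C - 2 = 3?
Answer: 7728961771/1943250415 ≈ 3.9773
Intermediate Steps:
C = 5 (C = 2 + 3 = 5)
x(j) = j**3
a = 185 (a = -7 + (5*(-5) + 1)*(-8) = -7 + (-25 + 1)*(-8) = -7 - 24*(-8) = -7 + 192 = 185)
k(l) = -8 (k(l) = (-2)**3 = -8)
k(a)/69439 - 333927/(-83955) = -8/69439 - 333927/(-83955) = -8*1/69439 - 333927*(-1/83955) = -8/69439 + 111309/27985 = 7728961771/1943250415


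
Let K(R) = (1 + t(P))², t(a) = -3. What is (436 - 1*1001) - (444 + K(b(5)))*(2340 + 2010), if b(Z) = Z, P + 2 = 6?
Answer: -1949365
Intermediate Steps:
P = 4 (P = -2 + 6 = 4)
K(R) = 4 (K(R) = (1 - 3)² = (-2)² = 4)
(436 - 1*1001) - (444 + K(b(5)))*(2340 + 2010) = (436 - 1*1001) - (444 + 4)*(2340 + 2010) = (436 - 1001) - 448*4350 = -565 - 1*1948800 = -565 - 1948800 = -1949365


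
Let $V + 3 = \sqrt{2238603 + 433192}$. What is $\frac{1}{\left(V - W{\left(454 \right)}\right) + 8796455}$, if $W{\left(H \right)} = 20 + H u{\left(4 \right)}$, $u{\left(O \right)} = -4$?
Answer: $\frac{8798248}{77409165197709} - \frac{\sqrt{2671795}}{77409165197709} \approx 1.1364 \cdot 10^{-7}$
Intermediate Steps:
$V = -3 + \sqrt{2671795}$ ($V = -3 + \sqrt{2238603 + 433192} = -3 + \sqrt{2671795} \approx 1631.6$)
$W{\left(H \right)} = 20 - 4 H$ ($W{\left(H \right)} = 20 + H \left(-4\right) = 20 - 4 H$)
$\frac{1}{\left(V - W{\left(454 \right)}\right) + 8796455} = \frac{1}{\left(\left(-3 + \sqrt{2671795}\right) - \left(20 - 1816\right)\right) + 8796455} = \frac{1}{\left(\left(-3 + \sqrt{2671795}\right) - -1796\right) + 8796455} = \frac{1}{\left(\left(-3 + \sqrt{2671795}\right) + 1796\right) + 8796455} = \frac{1}{\left(1793 + \sqrt{2671795}\right) + 8796455} = \frac{1}{8798248 + \sqrt{2671795}}$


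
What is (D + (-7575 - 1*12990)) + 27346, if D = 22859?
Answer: 29640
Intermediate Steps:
(D + (-7575 - 1*12990)) + 27346 = (22859 + (-7575 - 1*12990)) + 27346 = (22859 + (-7575 - 12990)) + 27346 = (22859 - 20565) + 27346 = 2294 + 27346 = 29640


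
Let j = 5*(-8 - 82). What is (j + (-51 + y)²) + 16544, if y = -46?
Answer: 25503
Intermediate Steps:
j = -450 (j = 5*(-90) = -450)
(j + (-51 + y)²) + 16544 = (-450 + (-51 - 46)²) + 16544 = (-450 + (-97)²) + 16544 = (-450 + 9409) + 16544 = 8959 + 16544 = 25503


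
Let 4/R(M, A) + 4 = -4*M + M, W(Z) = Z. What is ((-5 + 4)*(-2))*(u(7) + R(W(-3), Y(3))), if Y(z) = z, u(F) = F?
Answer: 78/5 ≈ 15.600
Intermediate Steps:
R(M, A) = 4/(-4 - 3*M) (R(M, A) = 4/(-4 + (-4*M + M)) = 4/(-4 - 3*M))
((-5 + 4)*(-2))*(u(7) + R(W(-3), Y(3))) = ((-5 + 4)*(-2))*(7 - 4/(4 + 3*(-3))) = (-1*(-2))*(7 - 4/(4 - 9)) = 2*(7 - 4/(-5)) = 2*(7 - 4*(-⅕)) = 2*(7 + ⅘) = 2*(39/5) = 78/5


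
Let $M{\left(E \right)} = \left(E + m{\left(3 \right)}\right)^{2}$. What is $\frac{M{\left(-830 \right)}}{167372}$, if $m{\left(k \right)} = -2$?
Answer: $\frac{173056}{41843} \approx 4.1358$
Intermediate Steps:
$M{\left(E \right)} = \left(-2 + E\right)^{2}$ ($M{\left(E \right)} = \left(E - 2\right)^{2} = \left(-2 + E\right)^{2}$)
$\frac{M{\left(-830 \right)}}{167372} = \frac{\left(-2 - 830\right)^{2}}{167372} = \left(-832\right)^{2} \cdot \frac{1}{167372} = 692224 \cdot \frac{1}{167372} = \frac{173056}{41843}$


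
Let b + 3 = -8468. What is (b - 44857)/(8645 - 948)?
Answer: -53328/7697 ≈ -6.9284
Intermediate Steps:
b = -8471 (b = -3 - 8468 = -8471)
(b - 44857)/(8645 - 948) = (-8471 - 44857)/(8645 - 948) = -53328/7697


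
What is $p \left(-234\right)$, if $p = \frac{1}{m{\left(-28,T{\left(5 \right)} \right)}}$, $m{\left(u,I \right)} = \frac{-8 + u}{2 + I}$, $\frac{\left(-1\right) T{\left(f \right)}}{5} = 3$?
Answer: $- \frac{169}{2} \approx -84.5$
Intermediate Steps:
$T{\left(f \right)} = -15$ ($T{\left(f \right)} = \left(-5\right) 3 = -15$)
$m{\left(u,I \right)} = \frac{-8 + u}{2 + I}$
$p = \frac{13}{36}$ ($p = \frac{1}{\frac{1}{2 - 15} \left(-8 - 28\right)} = \frac{1}{\frac{1}{-13} \left(-36\right)} = \frac{1}{\left(- \frac{1}{13}\right) \left(-36\right)} = \frac{1}{\frac{36}{13}} = \frac{13}{36} \approx 0.36111$)
$p \left(-234\right) = \frac{13}{36} \left(-234\right) = - \frac{169}{2}$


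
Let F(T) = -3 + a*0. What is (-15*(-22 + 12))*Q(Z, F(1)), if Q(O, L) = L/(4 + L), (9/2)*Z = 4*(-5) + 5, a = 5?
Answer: -450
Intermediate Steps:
F(T) = -3 (F(T) = -3 + 5*0 = -3 + 0 = -3)
Z = -10/3 (Z = 2*(4*(-5) + 5)/9 = 2*(-20 + 5)/9 = (2/9)*(-15) = -10/3 ≈ -3.3333)
(-15*(-22 + 12))*Q(Z, F(1)) = (-15*(-22 + 12))*(-3/(4 - 3)) = (-15*(-10))*(-3/1) = 150*(-3*1) = 150*(-3) = -450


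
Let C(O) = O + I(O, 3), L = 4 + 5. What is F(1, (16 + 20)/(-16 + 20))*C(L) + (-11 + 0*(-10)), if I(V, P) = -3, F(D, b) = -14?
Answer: -95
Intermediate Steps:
L = 9
C(O) = -3 + O (C(O) = O - 3 = -3 + O)
F(1, (16 + 20)/(-16 + 20))*C(L) + (-11 + 0*(-10)) = -14*(-3 + 9) + (-11 + 0*(-10)) = -14*6 + (-11 + 0) = -84 - 11 = -95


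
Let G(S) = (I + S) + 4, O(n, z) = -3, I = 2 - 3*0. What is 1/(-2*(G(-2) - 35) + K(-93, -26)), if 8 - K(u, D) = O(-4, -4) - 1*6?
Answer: 1/79 ≈ 0.012658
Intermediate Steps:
I = 2 (I = 2 + 0 = 2)
K(u, D) = 17 (K(u, D) = 8 - (-3 - 1*6) = 8 - (-3 - 6) = 8 - 1*(-9) = 8 + 9 = 17)
G(S) = 6 + S (G(S) = (2 + S) + 4 = 6 + S)
1/(-2*(G(-2) - 35) + K(-93, -26)) = 1/(-2*((6 - 2) - 35) + 17) = 1/(-2*(4 - 35) + 17) = 1/(-2*(-31) + 17) = 1/(62 + 17) = 1/79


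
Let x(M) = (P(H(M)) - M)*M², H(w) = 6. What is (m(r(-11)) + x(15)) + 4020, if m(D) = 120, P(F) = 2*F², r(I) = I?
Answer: 16965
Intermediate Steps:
x(M) = M²*(72 - M) (x(M) = (2*6² - M)*M² = (2*36 - M)*M² = (72 - M)*M² = M²*(72 - M))
(m(r(-11)) + x(15)) + 4020 = (120 + 15²*(72 - 1*15)) + 4020 = (120 + 225*(72 - 15)) + 4020 = (120 + 225*57) + 4020 = (120 + 12825) + 4020 = 12945 + 4020 = 16965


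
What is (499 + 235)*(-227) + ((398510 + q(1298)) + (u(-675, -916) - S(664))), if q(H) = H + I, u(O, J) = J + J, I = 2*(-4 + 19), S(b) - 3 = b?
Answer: 230721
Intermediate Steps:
S(b) = 3 + b
I = 30 (I = 2*15 = 30)
u(O, J) = 2*J
q(H) = 30 + H (q(H) = H + 30 = 30 + H)
(499 + 235)*(-227) + ((398510 + q(1298)) + (u(-675, -916) - S(664))) = (499 + 235)*(-227) + ((398510 + (30 + 1298)) + (2*(-916) - (3 + 664))) = 734*(-227) + ((398510 + 1328) + (-1832 - 1*667)) = -166618 + (399838 + (-1832 - 667)) = -166618 + (399838 - 2499) = -166618 + 397339 = 230721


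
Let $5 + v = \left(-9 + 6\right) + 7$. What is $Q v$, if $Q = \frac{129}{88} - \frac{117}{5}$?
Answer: $\frac{9651}{440} \approx 21.934$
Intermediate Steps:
$Q = - \frac{9651}{440}$ ($Q = 129 \cdot \frac{1}{88} - \frac{117}{5} = \frac{129}{88} - \frac{117}{5} = - \frac{9651}{440} \approx -21.934$)
$v = -1$ ($v = -5 + \left(\left(-9 + 6\right) + 7\right) = -5 + \left(-3 + 7\right) = -5 + 4 = -1$)
$Q v = \left(- \frac{9651}{440}\right) \left(-1\right) = \frac{9651}{440}$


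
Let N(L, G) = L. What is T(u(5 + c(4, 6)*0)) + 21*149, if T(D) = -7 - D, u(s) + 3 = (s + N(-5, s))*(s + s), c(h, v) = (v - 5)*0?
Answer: 3125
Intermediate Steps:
c(h, v) = 0 (c(h, v) = (-5 + v)*0 = 0)
u(s) = -3 + 2*s*(-5 + s) (u(s) = -3 + (s - 5)*(s + s) = -3 + (-5 + s)*(2*s) = -3 + 2*s*(-5 + s))
T(u(5 + c(4, 6)*0)) + 21*149 = (-7 - (-3 - 10*(5 + 0*0) + 2*(5 + 0*0)²)) + 21*149 = (-7 - (-3 - 10*(5 + 0) + 2*(5 + 0)²)) + 3129 = (-7 - (-3 - 10*5 + 2*5²)) + 3129 = (-7 - (-3 - 50 + 2*25)) + 3129 = (-7 - (-3 - 50 + 50)) + 3129 = (-7 - 1*(-3)) + 3129 = (-7 + 3) + 3129 = -4 + 3129 = 3125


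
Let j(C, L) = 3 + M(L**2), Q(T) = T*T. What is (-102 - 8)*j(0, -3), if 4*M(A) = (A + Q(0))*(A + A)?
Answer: -4785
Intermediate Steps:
Q(T) = T**2
M(A) = A**2/2 (M(A) = ((A + 0**2)*(A + A))/4 = ((A + 0)*(2*A))/4 = (A*(2*A))/4 = (2*A**2)/4 = A**2/2)
j(C, L) = 3 + L**4/2 (j(C, L) = 3 + (L**2)**2/2 = 3 + L**4/2)
(-102 - 8)*j(0, -3) = (-102 - 8)*(3 + (1/2)*(-3)**4) = -110*(3 + (1/2)*81) = -110*(3 + 81/2) = -110*87/2 = -4785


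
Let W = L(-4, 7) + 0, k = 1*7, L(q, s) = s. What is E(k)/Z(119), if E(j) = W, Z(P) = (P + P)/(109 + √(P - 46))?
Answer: 109/34 + √73/34 ≈ 3.4572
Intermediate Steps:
Z(P) = 2*P/(109 + √(-46 + P)) (Z(P) = (2*P)/(109 + √(-46 + P)) = 2*P/(109 + √(-46 + P)))
k = 7
W = 7 (W = 7 + 0 = 7)
E(j) = 7
E(k)/Z(119) = 7/((2*119/(109 + √(-46 + 119)))) = 7/((2*119/(109 + √73))) = 7/((238/(109 + √73))) = 7*(109/238 + √73/238) = 109/34 + √73/34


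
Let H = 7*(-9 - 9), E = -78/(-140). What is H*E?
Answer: -351/5 ≈ -70.200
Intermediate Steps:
E = 39/70 (E = -78*(-1/140) = 39/70 ≈ 0.55714)
H = -126 (H = 7*(-18) = -126)
H*E = -126*39/70 = -351/5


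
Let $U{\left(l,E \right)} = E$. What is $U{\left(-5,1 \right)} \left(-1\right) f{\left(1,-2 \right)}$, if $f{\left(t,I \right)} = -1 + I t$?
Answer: $3$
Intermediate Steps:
$U{\left(-5,1 \right)} \left(-1\right) f{\left(1,-2 \right)} = 1 \left(-1\right) \left(-1 - 2\right) = - (-1 - 2) = \left(-1\right) \left(-3\right) = 3$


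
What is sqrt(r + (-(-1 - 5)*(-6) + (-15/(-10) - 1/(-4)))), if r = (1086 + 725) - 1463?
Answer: sqrt(1255)/2 ≈ 17.713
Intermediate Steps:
r = 348 (r = 1811 - 1463 = 348)
sqrt(r + (-(-1 - 5)*(-6) + (-15/(-10) - 1/(-4)))) = sqrt(348 + (-(-1 - 5)*(-6) + (-15/(-10) - 1/(-4)))) = sqrt(348 + (-1*(-6)*(-6) + (-15*(-1/10) - 1*(-1/4)))) = sqrt(348 + (6*(-6) + (3/2 + 1/4))) = sqrt(348 + (-36 + 7/4)) = sqrt(348 - 137/4) = sqrt(1255/4) = sqrt(1255)/2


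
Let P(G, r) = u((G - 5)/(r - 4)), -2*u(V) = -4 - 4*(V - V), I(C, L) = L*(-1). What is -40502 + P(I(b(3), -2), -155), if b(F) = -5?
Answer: -40500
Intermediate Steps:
I(C, L) = -L
u(V) = 2 (u(V) = -(-4 - 4*(V - V))/2 = -(-4 - 4*0)/2 = -(-4 + 0)/2 = -½*(-4) = 2)
P(G, r) = 2
-40502 + P(I(b(3), -2), -155) = -40502 + 2 = -40500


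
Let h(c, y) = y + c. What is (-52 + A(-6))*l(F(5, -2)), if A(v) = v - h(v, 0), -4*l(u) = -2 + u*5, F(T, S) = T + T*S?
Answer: -351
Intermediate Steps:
h(c, y) = c + y
F(T, S) = T + S*T
l(u) = ½ - 5*u/4 (l(u) = -(-2 + u*5)/4 = -(-2 + 5*u)/4 = ½ - 5*u/4)
A(v) = 0 (A(v) = v - (v + 0) = v - v = 0)
(-52 + A(-6))*l(F(5, -2)) = (-52 + 0)*(½ - 25*(1 - 2)/4) = -52*(½ - 25*(-1)/4) = -52*(½ - 5/4*(-5)) = -52*(½ + 25/4) = -52*27/4 = -351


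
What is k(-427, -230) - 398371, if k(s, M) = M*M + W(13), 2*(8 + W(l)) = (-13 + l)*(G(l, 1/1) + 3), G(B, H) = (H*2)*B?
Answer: -345479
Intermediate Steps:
G(B, H) = 2*B*H (G(B, H) = (2*H)*B = 2*B*H)
W(l) = -8 + (-13 + l)*(3 + 2*l)/2 (W(l) = -8 + ((-13 + l)*(2*l/1 + 3))/2 = -8 + ((-13 + l)*(2*l*1 + 3))/2 = -8 + ((-13 + l)*(2*l + 3))/2 = -8 + ((-13 + l)*(3 + 2*l))/2 = -8 + (-13 + l)*(3 + 2*l)/2)
k(s, M) = -8 + M² (k(s, M) = M*M + (-55/2 + 13² - 23/2*13) = M² + (-55/2 + 169 - 299/2) = M² - 8 = -8 + M²)
k(-427, -230) - 398371 = (-8 + (-230)²) - 398371 = (-8 + 52900) - 398371 = 52892 - 398371 = -345479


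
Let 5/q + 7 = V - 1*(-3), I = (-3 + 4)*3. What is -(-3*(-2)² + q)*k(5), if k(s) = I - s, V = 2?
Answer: -29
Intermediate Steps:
I = 3 (I = 1*3 = 3)
q = -5/2 (q = 5/(-7 + (2 - 1*(-3))) = 5/(-7 + (2 + 3)) = 5/(-7 + 5) = 5/(-2) = 5*(-½) = -5/2 ≈ -2.5000)
k(s) = 3 - s
-(-3*(-2)² + q)*k(5) = -(-3*(-2)² - 5/2)*(3 - 1*5) = -(-3*4 - 5/2)*(3 - 5) = -(-12 - 5/2)*(-2) = -(-29)*(-2)/2 = -1*29 = -29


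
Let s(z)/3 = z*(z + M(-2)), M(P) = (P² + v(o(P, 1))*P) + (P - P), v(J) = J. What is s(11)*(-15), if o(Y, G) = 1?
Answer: -6435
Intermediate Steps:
M(P) = P + P² (M(P) = (P² + 1*P) + (P - P) = (P² + P) + 0 = (P + P²) + 0 = P + P²)
s(z) = 3*z*(2 + z) (s(z) = 3*(z*(z - 2*(1 - 2))) = 3*(z*(z - 2*(-1))) = 3*(z*(z + 2)) = 3*(z*(2 + z)) = 3*z*(2 + z))
s(11)*(-15) = (3*11*(2 + 11))*(-15) = (3*11*13)*(-15) = 429*(-15) = -6435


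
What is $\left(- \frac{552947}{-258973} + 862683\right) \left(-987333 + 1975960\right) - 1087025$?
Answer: $\frac{220871009528558937}{258973} \approx 8.5287 \cdot 10^{11}$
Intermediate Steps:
$\left(- \frac{552947}{-258973} + 862683\right) \left(-987333 + 1975960\right) - 1087025 = \left(\left(-552947\right) \left(- \frac{1}{258973}\right) + 862683\right) 988627 - 1087025 = \left(\frac{552947}{258973} + 862683\right) 988627 - 1087025 = \frac{223412157506}{258973} \cdot 988627 - 1087025 = \frac{220871291038684262}{258973} - 1087025 = \frac{220871009528558937}{258973}$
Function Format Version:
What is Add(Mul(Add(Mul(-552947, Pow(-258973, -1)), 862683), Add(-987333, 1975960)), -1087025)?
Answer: Rational(220871009528558937, 258973) ≈ 8.5287e+11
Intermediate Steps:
Add(Mul(Add(Mul(-552947, Pow(-258973, -1)), 862683), Add(-987333, 1975960)), -1087025) = Add(Mul(Add(Mul(-552947, Rational(-1, 258973)), 862683), 988627), -1087025) = Add(Mul(Add(Rational(552947, 258973), 862683), 988627), -1087025) = Add(Mul(Rational(223412157506, 258973), 988627), -1087025) = Add(Rational(220871291038684262, 258973), -1087025) = Rational(220871009528558937, 258973)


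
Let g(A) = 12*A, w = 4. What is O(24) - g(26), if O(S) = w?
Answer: -308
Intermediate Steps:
O(S) = 4
O(24) - g(26) = 4 - 12*26 = 4 - 1*312 = 4 - 312 = -308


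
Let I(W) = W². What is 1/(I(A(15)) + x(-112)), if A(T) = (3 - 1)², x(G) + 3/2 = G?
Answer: -2/195 ≈ -0.010256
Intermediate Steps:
x(G) = -3/2 + G
A(T) = 4 (A(T) = 2² = 4)
1/(I(A(15)) + x(-112)) = 1/(4² + (-3/2 - 112)) = 1/(16 - 227/2) = 1/(-195/2) = -2/195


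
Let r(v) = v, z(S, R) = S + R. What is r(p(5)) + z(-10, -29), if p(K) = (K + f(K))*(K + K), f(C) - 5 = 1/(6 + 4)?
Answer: 62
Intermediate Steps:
f(C) = 51/10 (f(C) = 5 + 1/(6 + 4) = 5 + 1/10 = 51/10)
z(S, R) = R + S
p(K) = 2*K*(51/10 + K) (p(K) = (K + 51/10)*(K + K) = (51/10 + K)*(2*K) = 2*K*(51/10 + K))
r(p(5)) + z(-10, -29) = (1/5)*5*(51 + 10*5) + (-29 - 10) = (1/5)*5*(51 + 50) - 39 = (1/5)*5*101 - 39 = 101 - 39 = 62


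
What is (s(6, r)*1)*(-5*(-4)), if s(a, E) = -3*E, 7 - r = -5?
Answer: -720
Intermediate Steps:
r = 12 (r = 7 - 1*(-5) = 7 + 5 = 12)
(s(6, r)*1)*(-5*(-4)) = (-3*12*1)*(-5*(-4)) = -36*1*20 = -36*20 = -720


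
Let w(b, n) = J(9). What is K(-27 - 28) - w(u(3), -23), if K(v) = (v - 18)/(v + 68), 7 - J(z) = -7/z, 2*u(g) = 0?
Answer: -1567/117 ≈ -13.393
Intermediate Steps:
u(g) = 0 (u(g) = (½)*0 = 0)
J(z) = 7 + 7/z (J(z) = 7 - (-7)/z = 7 + 7/z)
K(v) = (-18 + v)/(68 + v)
w(b, n) = 70/9 (w(b, n) = 7 + 7/9 = 70/9)
K(-27 - 28) - w(u(3), -23) = (-18 + (-27 - 28))/(68 + (-27 - 28)) - 1*70/9 = (-18 - 55)/(68 - 55) - 70/9 = -73/13 - 70/9 = -1567/117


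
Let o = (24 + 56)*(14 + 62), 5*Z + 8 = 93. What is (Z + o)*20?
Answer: 121940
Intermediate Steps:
Z = 17 (Z = -8/5 + (1/5)*93 = -8/5 + 93/5 = 17)
o = 6080 (o = 80*76 = 6080)
(Z + o)*20 = (17 + 6080)*20 = 6097*20 = 121940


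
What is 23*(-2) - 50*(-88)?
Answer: 4354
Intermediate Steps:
23*(-2) - 50*(-88) = -46 + 4400 = 4354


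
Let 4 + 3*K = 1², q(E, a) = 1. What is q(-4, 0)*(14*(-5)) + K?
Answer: -71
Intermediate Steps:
K = -1 (K = -4/3 + (⅓)*1² = -4/3 + (⅓)*1 = -4/3 + ⅓ = -1)
q(-4, 0)*(14*(-5)) + K = 1*(14*(-5)) - 1 = 1*(-70) - 1 = -70 - 1 = -71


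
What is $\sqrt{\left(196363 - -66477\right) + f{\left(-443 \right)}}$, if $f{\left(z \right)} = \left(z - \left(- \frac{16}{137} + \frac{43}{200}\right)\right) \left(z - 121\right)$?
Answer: $\frac{\sqrt{962375578894}}{1370} \approx 716.06$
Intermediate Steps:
$f{\left(z \right)} = \left(-121 + z\right) \left(- \frac{2691}{27400} + z\right)$ ($f{\left(z \right)} = \left(z - \frac{2691}{27400}\right) \left(-121 + z\right) = \left(- \frac{2691}{27400} + z\right) \left(-121 + z\right) = \left(-121 + z\right) \left(- \frac{2691}{27400} + z\right)$)
$\sqrt{\left(196363 - -66477\right) + f{\left(-443 \right)}} = \sqrt{\left(196363 - -66477\right) + \left(\frac{325611}{27400} + \left(-443\right)^{2} - - \frac{1469914313}{27400}\right)} = \sqrt{\left(196363 + 66477\right) + \left(\frac{325611}{27400} + 196249 + \frac{1469914313}{27400}\right)} = \sqrt{262840 + \frac{1711865631}{6850}} = \sqrt{\frac{3512319631}{6850}} = \frac{\sqrt{962375578894}}{1370}$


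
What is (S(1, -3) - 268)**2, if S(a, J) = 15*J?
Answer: 97969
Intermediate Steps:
(S(1, -3) - 268)**2 = (15*(-3) - 268)**2 = (-45 - 268)**2 = (-313)**2 = 97969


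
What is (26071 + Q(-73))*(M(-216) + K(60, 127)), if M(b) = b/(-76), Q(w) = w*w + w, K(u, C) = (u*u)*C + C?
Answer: 272208667309/19 ≈ 1.4327e+10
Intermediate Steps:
K(u, C) = C + C*u**2 (K(u, C) = u**2*C + C = C*u**2 + C = C + C*u**2)
Q(w) = w + w**2 (Q(w) = w**2 + w = w + w**2)
M(b) = -b/76 (M(b) = b*(-1/76) = -b/76)
(26071 + Q(-73))*(M(-216) + K(60, 127)) = (26071 - 73*(1 - 73))*(-1/76*(-216) + 127*(1 + 60**2)) = (26071 - 73*(-72))*(54/19 + 127*(1 + 3600)) = (26071 + 5256)*(54/19 + 127*3601) = 31327*(54/19 + 457327) = 31327*(8689267/19) = 272208667309/19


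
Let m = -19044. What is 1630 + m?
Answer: -17414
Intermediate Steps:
1630 + m = 1630 - 19044 = -17414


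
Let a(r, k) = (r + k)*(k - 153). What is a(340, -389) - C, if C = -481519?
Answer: 508077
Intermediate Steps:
a(r, k) = (-153 + k)*(k + r) (a(r, k) = (k + r)*(-153 + k) = (-153 + k)*(k + r))
a(340, -389) - C = ((-389)² - 153*(-389) - 153*340 - 389*340) - 1*(-481519) = (151321 + 59517 - 52020 - 132260) + 481519 = 26558 + 481519 = 508077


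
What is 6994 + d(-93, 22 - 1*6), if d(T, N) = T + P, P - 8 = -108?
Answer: 6801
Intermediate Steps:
P = -100 (P = 8 - 108 = -100)
d(T, N) = -100 + T (d(T, N) = T - 100 = -100 + T)
6994 + d(-93, 22 - 1*6) = 6994 + (-100 - 93) = 6994 - 193 = 6801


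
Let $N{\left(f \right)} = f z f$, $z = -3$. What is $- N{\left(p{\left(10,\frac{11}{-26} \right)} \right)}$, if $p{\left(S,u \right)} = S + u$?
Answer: $\frac{186003}{676} \approx 275.15$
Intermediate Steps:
$N{\left(f \right)} = - 3 f^{2}$ ($N{\left(f \right)} = f \left(-3\right) f = - 3 f f = - 3 f^{2}$)
$- N{\left(p{\left(10,\frac{11}{-26} \right)} \right)} = - \left(-3\right) \left(10 + \frac{11}{-26}\right)^{2} = - \left(-3\right) \left(10 + 11 \left(- \frac{1}{26}\right)\right)^{2} = - \left(-3\right) \left(10 - \frac{11}{26}\right)^{2} = - \left(-3\right) \left(\frac{249}{26}\right)^{2} = - \frac{\left(-3\right) 62001}{676} = \left(-1\right) \left(- \frac{186003}{676}\right) = \frac{186003}{676}$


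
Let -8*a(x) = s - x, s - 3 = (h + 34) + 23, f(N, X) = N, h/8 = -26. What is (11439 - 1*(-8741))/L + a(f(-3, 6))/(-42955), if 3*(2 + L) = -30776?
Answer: -2080842899/1057792648 ≈ -1.9672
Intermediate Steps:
h = -208 (h = 8*(-26) = -208)
L = -30782/3 (L = -2 + (1/3)*(-30776) = -2 - 30776/3 = -30782/3 ≈ -10261.)
s = -148 (s = 3 + ((-208 + 34) + 23) = 3 + (-174 + 23) = 3 - 151 = -148)
a(x) = 37/2 + x/8 (a(x) = -(-148 - x)/8 = 37/2 + x/8)
(11439 - 1*(-8741))/L + a(f(-3, 6))/(-42955) = (11439 - 1*(-8741))/(-30782/3) + (37/2 + (1/8)*(-3))/(-42955) = (11439 + 8741)*(-3/30782) + (37/2 - 3/8)*(-1/42955) = 20180*(-3/30782) + (145/8)*(-1/42955) = -30270/15391 - 29/68728 = -2080842899/1057792648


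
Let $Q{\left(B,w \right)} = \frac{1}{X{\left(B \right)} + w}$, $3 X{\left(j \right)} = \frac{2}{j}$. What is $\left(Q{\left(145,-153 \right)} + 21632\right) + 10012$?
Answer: $\frac{2106002697}{66553} \approx 31644.0$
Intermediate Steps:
$X{\left(j \right)} = \frac{2}{3 j}$ ($X{\left(j \right)} = \frac{2 \frac{1}{j}}{3} = \frac{2}{3 j}$)
$Q{\left(B,w \right)} = \frac{1}{w + \frac{2}{3 B}}$ ($Q{\left(B,w \right)} = \frac{1}{\frac{2}{3 B} + w} = \frac{1}{w + \frac{2}{3 B}}$)
$\left(Q{\left(145,-153 \right)} + 21632\right) + 10012 = \left(3 \cdot 145 \frac{1}{2 + 3 \cdot 145 \left(-153\right)} + 21632\right) + 10012 = \left(3 \cdot 145 \frac{1}{2 - 66555} + 21632\right) + 10012 = \left(3 \cdot 145 \frac{1}{-66553} + 21632\right) + 10012 = \left(3 \cdot 145 \left(- \frac{1}{66553}\right) + 21632\right) + 10012 = \left(- \frac{435}{66553} + 21632\right) + 10012 = \frac{1439674061}{66553} + 10012 = \frac{2106002697}{66553}$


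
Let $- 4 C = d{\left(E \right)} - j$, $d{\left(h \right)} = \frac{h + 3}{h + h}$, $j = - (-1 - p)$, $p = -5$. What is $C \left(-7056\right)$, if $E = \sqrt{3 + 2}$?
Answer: $7938 + \frac{2646 \sqrt{5}}{5} \approx 9121.3$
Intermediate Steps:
$j = -4$ ($j = - (-1 - -5) = - (-1 + 5) = \left(-1\right) 4 = -4$)
$E = \sqrt{5} \approx 2.2361$
$d{\left(h \right)} = \frac{3 + h}{2 h}$
$C = -1 - \frac{\sqrt{5} \left(3 + \sqrt{5}\right)}{40}$ ($C = - \frac{\frac{3 + \sqrt{5}}{2 \sqrt{5}} - -4}{4} = - \frac{\frac{\frac{\sqrt{5}}{5} \left(3 + \sqrt{5}\right)}{2} + 4}{4} = - \frac{\frac{\sqrt{5} \left(3 + \sqrt{5}\right)}{10} + 4}{4} = - \frac{4 + \frac{\sqrt{5} \left(3 + \sqrt{5}\right)}{10}}{4} = -1 - \frac{\sqrt{5} \left(3 + \sqrt{5}\right)}{40} \approx -1.2927$)
$C \left(-7056\right) = \left(- \frac{9}{8} - \frac{3 \sqrt{5}}{40}\right) \left(-7056\right) = 7938 + \frac{2646 \sqrt{5}}{5}$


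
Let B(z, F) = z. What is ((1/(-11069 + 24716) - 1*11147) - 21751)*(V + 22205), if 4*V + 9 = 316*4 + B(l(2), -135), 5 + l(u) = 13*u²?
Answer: -20230541724305/27294 ≈ -7.4121e+8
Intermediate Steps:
l(u) = -5 + 13*u²
V = 651/2 (V = -9/4 + (316*4 + (-5 + 13*2²))/4 = -9/4 + (1264 + (-5 + 13*4))/4 = -9/4 + (1264 + (-5 + 52))/4 = -9/4 + (1264 + 47)/4 = -9/4 + (¼)*1311 = -9/4 + 1311/4 = 651/2 ≈ 325.50)
((1/(-11069 + 24716) - 1*11147) - 21751)*(V + 22205) = ((1/(-11069 + 24716) - 1*11147) - 21751)*(651/2 + 22205) = ((1/13647 - 11147) - 21751)*(45061/2) = (-152123108/13647 - 21751)*(45061/2) = -448959005/13647*45061/2 = -20230541724305/27294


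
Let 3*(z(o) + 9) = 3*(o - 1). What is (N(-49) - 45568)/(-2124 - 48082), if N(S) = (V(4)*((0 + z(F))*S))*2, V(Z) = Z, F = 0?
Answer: 20824/25103 ≈ 0.82954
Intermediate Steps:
z(o) = -10 + o (z(o) = -9 + (3*(o - 1))/3 = -9 + (3*(-1 + o))/3 = -9 + (-3 + 3*o)/3 = -9 + (-1 + o) = -10 + o)
N(S) = -80*S (N(S) = (4*((0 + (-10 + 0))*S))*2 = (4*((0 - 10)*S))*2 = (4*(-10*S))*2 = -40*S*2 = -80*S)
(N(-49) - 45568)/(-2124 - 48082) = (-80*(-49) - 45568)/(-2124 - 48082) = (3920 - 45568)/(-50206) = -41648*(-1/50206) = 20824/25103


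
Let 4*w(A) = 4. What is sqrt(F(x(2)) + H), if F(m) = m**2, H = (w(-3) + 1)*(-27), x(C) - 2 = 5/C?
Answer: 3*I*sqrt(15)/2 ≈ 5.8095*I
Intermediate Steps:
x(C) = 2 + 5/C
w(A) = 1 (w(A) = (1/4)*4 = 1)
H = -54 (H = (1 + 1)*(-27) = 2*(-27) = -54)
sqrt(F(x(2)) + H) = sqrt((2 + 5/2)**2 - 54) = sqrt((9/2)**2 - 54) = sqrt(81/4 - 54) = sqrt(-135/4) = 3*I*sqrt(15)/2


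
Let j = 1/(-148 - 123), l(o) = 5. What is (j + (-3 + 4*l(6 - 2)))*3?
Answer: 13818/271 ≈ 50.989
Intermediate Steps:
j = -1/271 (j = 1/(-271) = -1/271 ≈ -0.0036900)
(j + (-3 + 4*l(6 - 2)))*3 = (-1/271 + (-3 + 4*5))*3 = (-1/271 + (-3 + 20))*3 = (-1/271 + 17)*3 = (4606/271)*3 = 13818/271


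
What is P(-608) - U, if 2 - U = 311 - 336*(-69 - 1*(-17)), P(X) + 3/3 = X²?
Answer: 387444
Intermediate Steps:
P(X) = -1 + X²
U = -17781 (U = 2 - (311 - 336*(-69 - 1*(-17))) = 2 - (311 - 336*(-69 + 17)) = 2 - (311 - 336*(-52)) = 2 - (311 + 17472) = 2 - 1*17783 = 2 - 17783 = -17781)
P(-608) - U = (-1 + (-608)²) - 1*(-17781) = (-1 + 369664) + 17781 = 369663 + 17781 = 387444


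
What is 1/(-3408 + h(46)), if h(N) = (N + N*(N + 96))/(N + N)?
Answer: -2/6673 ≈ -0.00029972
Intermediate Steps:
h(N) = (N + N*(96 + N))/(2*N) (h(N) = (N + N*(96 + N))/((2*N)) = (N + N*(96 + N))*(1/(2*N)) = (N + N*(96 + N))/(2*N))
1/(-3408 + h(46)) = 1/(-3408 + (97/2 + (½)*46)) = 1/(-3408 + (97/2 + 23)) = 1/(-3408 + 143/2) = 1/(-6673/2) = -2/6673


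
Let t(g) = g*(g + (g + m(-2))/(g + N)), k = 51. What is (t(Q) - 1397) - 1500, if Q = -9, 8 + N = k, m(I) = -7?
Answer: -47800/17 ≈ -2811.8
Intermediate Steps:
N = 43 (N = -8 + 51 = 43)
t(g) = g*(g + (-7 + g)/(43 + g)) (t(g) = g*(g + (g - 7)/(g + 43)) = g*(g + (-7 + g)/(43 + g)))
(t(Q) - 1397) - 1500 = (-9*(-7 + (-9)² + 44*(-9))/(43 - 9) - 1397) - 1500 = (-9*(-7 + 81 - 396)/34 - 1397) - 1500 = (-9*1/34*(-322) - 1397) - 1500 = (1449/17 - 1397) - 1500 = -22300/17 - 1500 = -47800/17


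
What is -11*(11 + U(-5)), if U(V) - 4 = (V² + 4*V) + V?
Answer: -165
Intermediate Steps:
U(V) = 4 + V² + 5*V (U(V) = 4 + ((V² + 4*V) + V) = 4 + (V² + 5*V) = 4 + V² + 5*V)
-11*(11 + U(-5)) = -11*(11 + (4 + (-5)² + 5*(-5))) = -11*(11 + (4 + 25 - 25)) = -11*(11 + 4) = -11*15 = -165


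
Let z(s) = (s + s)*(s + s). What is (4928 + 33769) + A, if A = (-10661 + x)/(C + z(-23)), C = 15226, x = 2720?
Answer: 671075433/17342 ≈ 38697.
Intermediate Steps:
z(s) = 4*s² (z(s) = (2*s)*(2*s) = 4*s²)
A = -7941/17342 (A = (-10661 + 2720)/(15226 + 4*(-23)²) = -7941/(15226 + 4*529) = -7941/(15226 + 2116) = -7941/17342 ≈ -0.45791)
(4928 + 33769) + A = (4928 + 33769) - 7941/17342 = 38697 - 7941/17342 = 671075433/17342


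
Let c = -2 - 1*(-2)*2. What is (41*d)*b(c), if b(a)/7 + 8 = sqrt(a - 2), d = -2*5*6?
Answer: 137760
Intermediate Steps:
d = -60 (d = -10*6 = -60)
c = 2 (c = -2 + 2*2 = -2 + 4 = 2)
b(a) = -56 + 7*sqrt(-2 + a) (b(a) = -56 + 7*sqrt(a - 2) = -56 + 7*sqrt(-2 + a))
(41*d)*b(c) = (41*(-60))*(-56 + 7*sqrt(-2 + 2)) = -2460*(-56 + 7*sqrt(0)) = -2460*(-56 + 7*0) = -2460*(-56 + 0) = -2460*(-56) = 137760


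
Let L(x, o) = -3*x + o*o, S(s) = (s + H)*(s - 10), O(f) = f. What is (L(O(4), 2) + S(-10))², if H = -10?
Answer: 153664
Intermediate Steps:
S(s) = (-10 + s)² (S(s) = (s - 10)*(s - 10) = (-10 + s)*(-10 + s) = (-10 + s)²)
L(x, o) = o² - 3*x (L(x, o) = -3*x + o² = o² - 3*x)
(L(O(4), 2) + S(-10))² = ((2² - 3*4) + (100 + (-10)² - 20*(-10)))² = ((4 - 12) + (100 + 100 + 200))² = (-8 + 400)² = 392² = 153664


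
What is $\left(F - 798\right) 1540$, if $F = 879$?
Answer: $124740$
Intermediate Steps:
$\left(F - 798\right) 1540 = \left(879 - 798\right) 1540 = 81 \cdot 1540 = 124740$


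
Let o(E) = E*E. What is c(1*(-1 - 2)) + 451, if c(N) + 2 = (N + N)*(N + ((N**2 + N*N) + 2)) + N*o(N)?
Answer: 320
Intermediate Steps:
o(E) = E**2
c(N) = -2 + N**3 + 2*N*(2 + N + 2*N**2) (c(N) = -2 + ((N + N)*(N + ((N**2 + N*N) + 2)) + N*N**2) = -2 + ((2*N)*(N + ((N**2 + N**2) + 2)) + N**3) = -2 + ((2*N)*(N + (2*N**2 + 2)) + N**3) = -2 + ((2*N)*(N + (2 + 2*N**2)) + N**3) = -2 + ((2*N)*(2 + N + 2*N**2) + N**3) = -2 + (2*N*(2 + N + 2*N**2) + N**3) = -2 + (N**3 + 2*N*(2 + N + 2*N**2)) = -2 + N**3 + 2*N*(2 + N + 2*N**2))
c(1*(-1 - 2)) + 451 = (-2 + 2*(1*(-1 - 2))**2 + 4*(1*(-1 - 2)) + 5*(1*(-1 - 2))**3) + 451 = (-2 + 2*(1*(-3))**2 + 4*(1*(-3)) + 5*(1*(-3))**3) + 451 = (-2 + 2*(-3)**2 + 4*(-3) + 5*(-3)**3) + 451 = (-2 + 2*9 - 12 + 5*(-27)) + 451 = (-2 + 18 - 12 - 135) + 451 = -131 + 451 = 320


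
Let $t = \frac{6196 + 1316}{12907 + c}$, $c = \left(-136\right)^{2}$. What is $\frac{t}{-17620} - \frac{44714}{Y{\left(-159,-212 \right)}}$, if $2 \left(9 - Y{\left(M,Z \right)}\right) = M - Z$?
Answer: $\frac{2474118880258}{968311505} \approx 2555.1$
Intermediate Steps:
$Y{\left(M,Z \right)} = 9 + \frac{Z}{2} - \frac{M}{2}$ ($Y{\left(M,Z \right)} = 9 - \frac{M - Z}{2} = 9 - \left(\frac{M}{2} - \frac{Z}{2}\right) = 9 + \frac{Z}{2} - \frac{M}{2}$)
$c = 18496$
$t = \frac{7512}{31403}$ ($t = \frac{6196 + 1316}{12907 + 18496} = \frac{7512}{31403} \approx 0.23921$)
$\frac{t}{-17620} - \frac{44714}{Y{\left(-159,-212 \right)}} = \frac{7512}{31403 \left(-17620\right)} - \frac{44714}{9 + \frac{1}{2} \left(-212\right) - - \frac{159}{2}} = \frac{7512}{31403} \left(- \frac{1}{17620}\right) - \frac{44714}{9 - 106 + \frac{159}{2}} = - \frac{1878}{138330215} - \frac{44714}{- \frac{35}{2}} = - \frac{1878}{138330215} - - \frac{89428}{35} = - \frac{1878}{138330215} + \frac{89428}{35} = \frac{2474118880258}{968311505}$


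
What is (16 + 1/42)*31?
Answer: 20863/42 ≈ 496.74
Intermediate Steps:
(16 + 1/42)*31 = (673/42)*31 = 20863/42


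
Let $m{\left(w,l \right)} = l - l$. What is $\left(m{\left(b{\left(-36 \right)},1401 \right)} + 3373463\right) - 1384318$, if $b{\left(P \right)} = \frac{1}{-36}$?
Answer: $1989145$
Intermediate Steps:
$b{\left(P \right)} = - \frac{1}{36}$
$m{\left(w,l \right)} = 0$
$\left(m{\left(b{\left(-36 \right)},1401 \right)} + 3373463\right) - 1384318 = \left(0 + 3373463\right) - 1384318 = 3373463 - 1384318 = 1989145$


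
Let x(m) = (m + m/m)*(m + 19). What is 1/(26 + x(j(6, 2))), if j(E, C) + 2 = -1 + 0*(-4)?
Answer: -⅙ ≈ -0.16667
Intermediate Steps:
j(E, C) = -3 (j(E, C) = -2 + (-1 + 0*(-4)) = -2 + (-1 + 0) = -2 - 1 = -3)
x(m) = (1 + m)*(19 + m) (x(m) = (m + 1)*(19 + m) = (1 + m)*(19 + m))
1/(26 + x(j(6, 2))) = 1/(26 + (19 + (-3)² + 20*(-3))) = 1/(26 + (19 + 9 - 60)) = 1/(26 - 32) = 1/(-6) = -⅙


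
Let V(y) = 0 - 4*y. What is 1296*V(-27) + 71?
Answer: 140039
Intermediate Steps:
V(y) = -4*y
1296*V(-27) + 71 = 1296*(-4*(-27)) + 71 = 1296*108 + 71 = 139968 + 71 = 140039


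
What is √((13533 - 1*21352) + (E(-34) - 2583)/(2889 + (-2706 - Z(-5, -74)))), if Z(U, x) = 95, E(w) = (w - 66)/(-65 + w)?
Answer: I*√136749490/132 ≈ 88.591*I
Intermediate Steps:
E(w) = (-66 + w)/(-65 + w)
√((13533 - 1*21352) + (E(-34) - 2583)/(2889 + (-2706 - Z(-5, -74)))) = √((13533 - 1*21352) + ((-66 - 34)/(-65 - 34) - 2583)/(2889 + (-2706 - 1*95))) = √((13533 - 21352) + (-100/(-99) - 2583)/(2889 + (-2706 - 95))) = √(-7819 + (-1/99*(-100) - 2583)/(2889 - 2801)) = √(-7819 + (100/99 - 2583)/88) = √(-7819 - 255617/99*1/88) = √(-7819 - 255617/8712) = √(-68374745/8712) = I*√136749490/132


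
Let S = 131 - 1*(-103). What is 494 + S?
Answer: 728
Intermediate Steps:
S = 234 (S = 131 + 103 = 234)
494 + S = 494 + 234 = 728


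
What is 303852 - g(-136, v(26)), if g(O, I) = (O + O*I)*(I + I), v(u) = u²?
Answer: 124785196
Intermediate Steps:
g(O, I) = 2*I*(O + I*O) (g(O, I) = (O + I*O)*(2*I) = 2*I*(O + I*O))
303852 - g(-136, v(26)) = 303852 - 2*26²*(-136)*(1 + 26²) = 303852 - 2*676*(-136)*(1 + 676) = 303852 - 2*676*(-136)*677 = 303852 - 1*(-124481344) = 303852 + 124481344 = 124785196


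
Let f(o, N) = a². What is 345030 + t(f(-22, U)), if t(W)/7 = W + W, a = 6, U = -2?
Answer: 345534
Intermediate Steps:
f(o, N) = 36 (f(o, N) = 6² = 36)
t(W) = 14*W (t(W) = 7*(W + W) = 7*(2*W) = 14*W)
345030 + t(f(-22, U)) = 345030 + 14*36 = 345030 + 504 = 345534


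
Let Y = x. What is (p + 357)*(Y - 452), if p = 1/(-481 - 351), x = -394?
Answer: -125640729/416 ≈ -3.0202e+5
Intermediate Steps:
Y = -394
p = -1/832 (p = 1/(-832) = -1/832 ≈ -0.0012019)
(p + 357)*(Y - 452) = (-1/832 + 357)*(-394 - 452) = (297023/832)*(-846) = -125640729/416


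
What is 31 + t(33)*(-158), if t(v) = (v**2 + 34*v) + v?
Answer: -354521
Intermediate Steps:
t(v) = v**2 + 35*v
31 + t(33)*(-158) = 31 + (33*(35 + 33))*(-158) = 31 + (33*68)*(-158) = 31 + 2244*(-158) = 31 - 354552 = -354521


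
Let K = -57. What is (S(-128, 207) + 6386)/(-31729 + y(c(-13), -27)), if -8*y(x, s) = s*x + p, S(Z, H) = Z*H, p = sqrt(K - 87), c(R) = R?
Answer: 40892961040/64608997633 - 1930560*I/64608997633 ≈ 0.63293 - 2.9881e-5*I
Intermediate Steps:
p = 12*I (p = sqrt(-57 - 87) = sqrt(-144) = 12*I ≈ 12.0*I)
S(Z, H) = H*Z
y(x, s) = -3*I/2 - s*x/8 (y(x, s) = -(s*x + 12*I)/8 = -(12*I + s*x)/8 = -3*I/2 - s*x/8)
(S(-128, 207) + 6386)/(-31729 + y(c(-13), -27)) = (207*(-128) + 6386)/(-31729 + (-3*I/2 - 1/8*(-27)*(-13))) = (-26496 + 6386)/(-31729 + (-3*I/2 - 351/8)) = -20110/(-31729 + (-351/8 - 3*I/2)) = -20110*64*(-254183/8 + 3*I/2)/64608997633 = -1287040*(-254183/8 + 3*I/2)/64608997633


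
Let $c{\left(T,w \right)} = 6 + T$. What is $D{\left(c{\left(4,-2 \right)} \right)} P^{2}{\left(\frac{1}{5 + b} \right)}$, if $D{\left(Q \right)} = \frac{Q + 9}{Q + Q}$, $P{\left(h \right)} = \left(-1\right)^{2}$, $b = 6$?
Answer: $\frac{19}{20} \approx 0.95$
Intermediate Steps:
$P{\left(h \right)} = 1$
$D{\left(Q \right)} = \frac{9 + Q}{2 Q}$
$D{\left(c{\left(4,-2 \right)} \right)} P^{2}{\left(\frac{1}{5 + b} \right)} = \frac{9 + \left(6 + 4\right)}{2 \left(6 + 4\right)} 1^{2} = \frac{9 + 10}{2 \cdot 10} \cdot 1 = \frac{1}{2} \cdot \frac{1}{10} \cdot 19 \cdot 1 = \frac{19}{20} \cdot 1 = \frac{19}{20}$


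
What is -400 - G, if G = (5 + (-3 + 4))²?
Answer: -436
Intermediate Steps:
G = 36 (G = (5 + 1)² = 6² = 36)
-400 - G = -400 - 1*36 = -400 - 36 = -436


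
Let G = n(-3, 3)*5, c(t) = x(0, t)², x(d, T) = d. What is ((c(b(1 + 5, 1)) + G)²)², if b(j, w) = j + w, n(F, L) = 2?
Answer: 10000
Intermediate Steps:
c(t) = 0 (c(t) = 0² = 0)
G = 10 (G = 2*5 = 10)
((c(b(1 + 5, 1)) + G)²)² = ((0 + 10)²)² = (10²)² = 100² = 10000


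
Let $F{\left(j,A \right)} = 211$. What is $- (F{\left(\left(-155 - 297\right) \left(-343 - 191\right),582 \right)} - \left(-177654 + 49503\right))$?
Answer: $-128362$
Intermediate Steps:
$- (F{\left(\left(-155 - 297\right) \left(-343 - 191\right),582 \right)} - \left(-177654 + 49503\right)) = - (211 - \left(-177654 + 49503\right)) = - (211 - -128151) = - (211 + 128151) = \left(-1\right) 128362 = -128362$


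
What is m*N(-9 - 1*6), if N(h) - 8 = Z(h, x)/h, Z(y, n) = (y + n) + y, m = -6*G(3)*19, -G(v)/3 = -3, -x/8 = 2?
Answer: -56772/5 ≈ -11354.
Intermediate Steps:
x = -16 (x = -8*2 = -16)
G(v) = 9 (G(v) = -3*(-3) = 9)
m = -1026 (m = -6*9*19 = -54*19 = -1026)
Z(y, n) = n + 2*y (Z(y, n) = (n + y) + y = n + 2*y)
N(h) = 8 + (-16 + 2*h)/h
m*N(-9 - 1*6) = -1026*(10 - 16/(-9 - 1*6)) = -1026*(10 - 16/(-9 - 6)) = -1026*(10 - 16/(-15)) = -1026*(10 - 16*(-1/15)) = -1026*(10 + 16/15) = -1026*166/15 = -56772/5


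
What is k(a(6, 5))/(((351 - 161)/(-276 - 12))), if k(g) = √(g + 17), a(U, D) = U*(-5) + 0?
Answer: -144*I*√13/95 ≈ -5.4653*I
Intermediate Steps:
a(U, D) = -5*U (a(U, D) = -5*U + 0 = -5*U)
k(g) = √(17 + g)
k(a(6, 5))/(((351 - 161)/(-276 - 12))) = √(17 - 5*6)/(((351 - 161)/(-276 - 12))) = √(17 - 30)/((190/(-288))) = √(-13)/((190*(-1/288))) = (I*√13)/(-95/144) = (I*√13)*(-144/95) = -144*I*√13/95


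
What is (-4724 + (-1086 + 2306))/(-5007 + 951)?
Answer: 146/169 ≈ 0.86390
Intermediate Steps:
(-4724 + (-1086 + 2306))/(-5007 + 951) = (-4724 + 1220)/(-4056) = -3504*(-1/4056) = 146/169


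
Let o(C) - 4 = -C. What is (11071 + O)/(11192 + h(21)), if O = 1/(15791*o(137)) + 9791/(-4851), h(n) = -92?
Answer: 16110246172577/16155391536900 ≈ 0.99721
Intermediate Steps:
o(C) = 4 - C
O = -2937584632/1455440679 (O = 1/(15791*(4 - 1*137)) + 9791/(-4851) = 1/(15791*(4 - 137)) + 9791*(-1/4851) = (1/15791)/(-133) - 9791/4851 = (1/15791)*(-1/133) - 9791/4851 = -1/2100203 - 9791/4851 = -2937584632/1455440679 ≈ -2.0183)
(11071 + O)/(11192 + h(21)) = (11071 - 2937584632/1455440679)/(11192 - 92) = (16110246172577/1455440679)/11100 = (16110246172577/1455440679)*(1/11100) = 16110246172577/16155391536900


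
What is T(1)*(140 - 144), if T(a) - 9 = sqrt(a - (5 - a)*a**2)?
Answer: -36 - 4*I*sqrt(3) ≈ -36.0 - 6.9282*I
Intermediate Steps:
T(a) = 9 + sqrt(a - a**2*(5 - a)) (T(a) = 9 + sqrt(a - (5 - a)*a**2) = 9 + sqrt(a - a**2*(5 - a)))
T(1)*(140 - 144) = (9 + sqrt(1*(1 + 1**2 - 5*1)))*(140 - 144) = (9 + sqrt(1*(1 + 1 - 5)))*(-4) = (9 + sqrt(1*(-3)))*(-4) = (9 + sqrt(-3))*(-4) = (9 + I*sqrt(3))*(-4) = -36 - 4*I*sqrt(3)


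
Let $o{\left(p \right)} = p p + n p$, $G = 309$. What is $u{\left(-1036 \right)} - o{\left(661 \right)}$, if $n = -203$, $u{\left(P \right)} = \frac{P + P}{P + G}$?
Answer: $- \frac{220088454}{727} \approx -3.0274 \cdot 10^{5}$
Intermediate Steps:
$u{\left(P \right)} = \frac{2 P}{309 + P}$ ($u{\left(P \right)} = \frac{P + P}{P + 309} = \frac{2 P}{309 + P}$)
$o{\left(p \right)} = p^{2} - 203 p$ ($o{\left(p \right)} = p p - 203 p = p^{2} - 203 p$)
$u{\left(-1036 \right)} - o{\left(661 \right)} = 2 \left(-1036\right) \frac{1}{309 - 1036} - 661 \left(-203 + 661\right) = 2 \left(-1036\right) \frac{1}{-727} - 661 \cdot 458 = 2 \left(-1036\right) \left(- \frac{1}{727}\right) - 302738 = \frac{2072}{727} - 302738 = - \frac{220088454}{727}$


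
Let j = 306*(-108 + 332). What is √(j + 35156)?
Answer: 10*√1037 ≈ 322.02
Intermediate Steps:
j = 68544 (j = 306*224 = 68544)
√(j + 35156) = √(68544 + 35156) = √103700 = 10*√1037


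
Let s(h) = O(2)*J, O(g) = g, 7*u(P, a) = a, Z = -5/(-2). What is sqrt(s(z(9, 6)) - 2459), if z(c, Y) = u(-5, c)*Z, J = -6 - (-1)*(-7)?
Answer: I*sqrt(2485) ≈ 49.85*I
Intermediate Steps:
Z = 5/2 (Z = -5*(-1/2) = 5/2 ≈ 2.5000)
u(P, a) = a/7
J = -13 (J = -6 - 1*7 = -6 - 7 = -13)
z(c, Y) = 5*c/14 (z(c, Y) = (c/7)*(5/2) = 5*c/14)
s(h) = -26 (s(h) = 2*(-13) = -26)
sqrt(s(z(9, 6)) - 2459) = sqrt(-26 - 2459) = sqrt(-2485) = I*sqrt(2485)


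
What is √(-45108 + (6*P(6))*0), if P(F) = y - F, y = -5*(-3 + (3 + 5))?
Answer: 6*I*√1253 ≈ 212.39*I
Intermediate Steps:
y = -25 (y = -5*(-3 + 8) = -5*5 = -25)
P(F) = -25 - F
√(-45108 + (6*P(6))*0) = √(-45108 + (6*(-25 - 1*6))*0) = √(-45108 + (6*(-25 - 6))*0) = √(-45108 + (6*(-31))*0) = √(-45108 - 186*0) = √(-45108 + 0) = √(-45108) = 6*I*√1253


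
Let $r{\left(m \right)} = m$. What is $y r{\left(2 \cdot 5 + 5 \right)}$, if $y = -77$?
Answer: $-1155$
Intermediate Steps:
$y r{\left(2 \cdot 5 + 5 \right)} = - 77 \left(2 \cdot 5 + 5\right) = - 77 \left(10 + 5\right) = \left(-77\right) 15 = -1155$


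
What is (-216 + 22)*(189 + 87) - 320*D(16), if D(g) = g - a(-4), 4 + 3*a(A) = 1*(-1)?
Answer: -177592/3 ≈ -59197.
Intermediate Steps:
a(A) = -5/3 (a(A) = -4/3 + (1*(-1))/3 = -4/3 + (⅓)*(-1) = -4/3 - ⅓ = -5/3)
D(g) = 5/3 + g (D(g) = g - 1*(-5/3) = g + 5/3 = 5/3 + g)
(-216 + 22)*(189 + 87) - 320*D(16) = (-216 + 22)*(189 + 87) - 320*(5/3 + 16) = -194*276 - 320*53/3 = -53544 - 16960/3 = -177592/3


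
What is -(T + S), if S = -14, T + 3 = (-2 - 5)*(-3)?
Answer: -4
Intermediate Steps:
T = 18 (T = -3 + (-2 - 5)*(-3) = -3 - 7*(-3) = -3 + 21 = 18)
-(T + S) = -(18 - 14) = -1*4 = -4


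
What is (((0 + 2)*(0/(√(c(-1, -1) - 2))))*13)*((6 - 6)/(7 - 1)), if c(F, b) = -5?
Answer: 0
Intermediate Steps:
(((0 + 2)*(0/(√(c(-1, -1) - 2))))*13)*((6 - 6)/(7 - 1)) = (((0 + 2)*(0/(√(-5 - 2))))*13)*((6 - 6)/(7 - 1)) = ((2*(0/(√(-7))))*13)*(0/6) = ((2*(0/((I*√7))))*13)*(0*(⅙)) = ((2*(0*(-I*√7/7)))*13)*0 = ((2*0)*13)*0 = (0*13)*0 = 0*0 = 0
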